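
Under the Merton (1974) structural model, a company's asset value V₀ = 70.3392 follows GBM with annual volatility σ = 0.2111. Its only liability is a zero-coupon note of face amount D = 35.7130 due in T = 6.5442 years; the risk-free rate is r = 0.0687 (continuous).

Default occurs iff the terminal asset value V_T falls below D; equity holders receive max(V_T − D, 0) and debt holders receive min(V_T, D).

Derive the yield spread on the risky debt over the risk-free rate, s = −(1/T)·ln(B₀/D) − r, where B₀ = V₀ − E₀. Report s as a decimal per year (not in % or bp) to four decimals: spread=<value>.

spread=0.0009

d₁ = [ln(V₀/D) + (r + σ²/2)T] / (σ√T)
   = [ln(70.3392/35.7130) + (0.0687 + 0.5·0.2111²)·6.5442] / (0.2111·√6.5442)
   = [0.677814 + 0.595402] / 0.540028 = 2.357684
d₂ = d₁ − σ√T = 2.357684 − 0.540028 = 1.817656
N(d₁) = 0.990805,  N(d₂) = 0.965442,  e^(−rT) = 0.637892
E₀ = V₀·N(d₁) − D·e^(−rT)·N(d₂)
   = 70.3392·0.990805 − 35.7130·0.637892·0.965442 = 47.698699
B₀ = V₀ − E₀ = 70.3392 − 47.698699 = 22.640501
spread = −(1/T)·ln(B₀/D) − r = −(1/6.5442)·ln(22.640501/35.7130) − 0.0687 = 0.00094554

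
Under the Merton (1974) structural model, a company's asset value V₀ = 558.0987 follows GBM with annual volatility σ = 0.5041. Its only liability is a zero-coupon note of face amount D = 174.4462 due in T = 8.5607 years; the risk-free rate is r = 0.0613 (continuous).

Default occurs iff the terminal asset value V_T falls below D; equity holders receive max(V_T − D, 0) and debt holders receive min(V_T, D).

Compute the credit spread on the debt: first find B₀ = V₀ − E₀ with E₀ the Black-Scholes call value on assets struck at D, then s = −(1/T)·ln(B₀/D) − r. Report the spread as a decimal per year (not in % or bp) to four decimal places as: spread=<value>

d₁ = [ln(V₀/D) + (r + σ²/2)T] / (σ√T)
   = [ln(558.0987/174.4462) + (0.0613 + 0.5·0.5041²)·8.5607] / (0.5041·√8.5607)
   = [1.162919 + 1.612480] / 1.474930 = 1.881716
d₂ = d₁ − σ√T = 1.881716 − 1.474930 = 0.406786
N(d₁) = 0.970063,  N(d₂) = 0.657918,  e^(−rT) = 0.591691
E₀ = V₀·N(d₁) − D·e^(−rT)·N(d₂)
   = 558.0987·0.970063 − 174.4462·0.591691·0.657918 = 473.481656
B₀ = V₀ − E₀ = 558.0987 − 473.481656 = 84.617044
spread = −(1/T)·ln(B₀/D) − r = −(1/8.5607)·ln(84.617044/174.4462) − 0.0613 = 0.02321186

spread=0.0232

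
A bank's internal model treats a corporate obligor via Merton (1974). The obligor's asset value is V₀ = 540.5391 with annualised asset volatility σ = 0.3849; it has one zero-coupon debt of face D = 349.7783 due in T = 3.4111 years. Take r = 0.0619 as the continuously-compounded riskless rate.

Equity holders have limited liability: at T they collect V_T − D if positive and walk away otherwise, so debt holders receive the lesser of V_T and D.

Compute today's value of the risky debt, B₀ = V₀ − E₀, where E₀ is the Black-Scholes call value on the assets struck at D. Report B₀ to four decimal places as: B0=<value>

d₁ = [ln(V₀/D) + (r + σ²/2)T] / (σ√T)
   = [ln(540.5391/349.7783) + (0.0619 + 0.5·0.3849²)·3.4111] / (0.3849·√3.4111)
   = [0.435267 + 0.463821] / 0.710878 = 1.264757
d₂ = d₁ − σ√T = 1.264757 − 0.710878 = 0.553879
N(d₁) = 0.897021,  N(d₂) = 0.710169,  e^(−rT) = 0.809655
E₀ = V₀·N(d₁) − D·e^(−rT)·N(d₂)
   = 540.5391·0.897021 − 349.7783·0.809655·0.710169 = 283.755089
B₀ = V₀ − E₀ = 540.5391 − 283.755089 = 256.784011

B0=256.7840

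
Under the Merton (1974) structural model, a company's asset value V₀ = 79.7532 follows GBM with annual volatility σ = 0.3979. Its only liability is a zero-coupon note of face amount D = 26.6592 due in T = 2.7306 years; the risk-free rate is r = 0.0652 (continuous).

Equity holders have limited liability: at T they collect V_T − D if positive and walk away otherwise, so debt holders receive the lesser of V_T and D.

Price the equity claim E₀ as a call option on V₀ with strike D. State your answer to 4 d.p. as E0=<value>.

E0=57.7084

d₁ = [ln(V₀/D) + (r + σ²/2)T] / (σ√T)
   = [ln(79.7532/26.6592) + (0.0652 + 0.5·0.3979²)·2.7306] / (0.3979·√2.7306)
   = [1.095803 + 0.394195] / 0.657511 = 2.266119
d₂ = d₁ − σ√T = 2.266119 − 0.657511 = 1.608608
N(d₁) = 0.988278,  N(d₂) = 0.946149,  e^(−rT) = 0.836913
E₀ = V₀·N(d₁) − D·e^(−rT)·N(d₂)
   = 79.7532·0.988278 − 26.6592·0.836913·0.946149 = 57.708391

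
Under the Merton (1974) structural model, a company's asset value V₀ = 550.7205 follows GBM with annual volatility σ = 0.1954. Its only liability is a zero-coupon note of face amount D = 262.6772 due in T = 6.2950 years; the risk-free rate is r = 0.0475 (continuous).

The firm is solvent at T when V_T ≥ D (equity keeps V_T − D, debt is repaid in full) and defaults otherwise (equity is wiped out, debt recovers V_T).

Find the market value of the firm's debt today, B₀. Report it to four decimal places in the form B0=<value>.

d₁ = [ln(V₀/D) + (r + σ²/2)T] / (σ√T)
   = [ln(550.7205/262.6772) + (0.0475 + 0.5·0.1954²)·6.2950] / (0.1954·√6.2950)
   = [0.740302 + 0.419188] / 0.490255 = 2.365072
d₂ = d₁ − σ√T = 2.365072 − 0.490255 = 1.874816
N(d₁) = 0.990987,  N(d₂) = 0.969591,  e^(−rT) = 0.741550
E₀ = V₀·N(d₁) − D·e^(−rT)·N(d₂)
   = 550.7205·0.990987 − 262.6772·0.741550·0.969591 = 356.891700
B₀ = V₀ − E₀ = 550.7205 − 356.891700 = 193.828800

B0=193.8288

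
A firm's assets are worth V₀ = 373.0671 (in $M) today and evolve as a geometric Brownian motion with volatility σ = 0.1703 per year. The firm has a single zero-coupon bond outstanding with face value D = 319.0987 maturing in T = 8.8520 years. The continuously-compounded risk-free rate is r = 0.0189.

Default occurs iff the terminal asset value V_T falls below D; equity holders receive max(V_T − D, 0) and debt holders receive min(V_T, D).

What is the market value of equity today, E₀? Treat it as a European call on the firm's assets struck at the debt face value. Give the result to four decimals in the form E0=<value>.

d₁ = [ln(V₀/D) + (r + σ²/2)T] / (σ√T)
   = [ln(373.0671/319.0987) + (0.0189 + 0.5·0.1703²)·8.8520] / (0.1703·√8.8520)
   = [0.156258 + 0.295666] / 0.506682 = 0.891928
d₂ = d₁ − σ√T = 0.891928 − 0.506682 = 0.385246
N(d₁) = 0.813784,  N(d₂) = 0.649973,  e^(−rT) = 0.845943
E₀ = V₀·N(d₁) − D·e^(−rT)·N(d₂)
   = 373.0671·0.813784 − 319.0987·0.845943·0.649973 = 128.142917

E0=128.1429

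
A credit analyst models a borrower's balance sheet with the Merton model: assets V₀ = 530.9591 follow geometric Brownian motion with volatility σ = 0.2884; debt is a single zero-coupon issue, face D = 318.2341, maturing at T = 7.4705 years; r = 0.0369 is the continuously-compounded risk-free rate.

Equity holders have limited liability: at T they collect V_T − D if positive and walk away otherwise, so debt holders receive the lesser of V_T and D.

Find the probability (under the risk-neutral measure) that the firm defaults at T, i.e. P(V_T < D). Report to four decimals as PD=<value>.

PD=0.2726

d₁ = [ln(V₀/D) + (r + σ²/2)T] / (σ√T)
   = [ln(530.9591/318.2341) + (0.0369 + 0.5·0.2884²)·7.4705] / (0.2884·√7.4705)
   = [0.511898 + 0.586339] / 0.788261 = 1.393240
d₂ = d₁ − σ√T = 1.393240 − 0.788261 = 0.604979
risk-neutral PD = N(−d₂) = N(-0.604979) = 0.272596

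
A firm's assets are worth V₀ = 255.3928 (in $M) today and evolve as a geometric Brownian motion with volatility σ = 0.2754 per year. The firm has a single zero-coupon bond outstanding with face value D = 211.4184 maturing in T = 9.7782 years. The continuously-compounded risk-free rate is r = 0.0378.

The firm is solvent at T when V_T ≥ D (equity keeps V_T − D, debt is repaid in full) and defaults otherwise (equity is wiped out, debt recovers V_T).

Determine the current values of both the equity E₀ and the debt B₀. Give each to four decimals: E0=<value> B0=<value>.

d₁ = [ln(V₀/D) + (r + σ²/2)T] / (σ√T)
   = [ln(255.3928/211.4184) + (0.0378 + 0.5·0.2754²)·9.7782] / (0.2754·√9.7782)
   = [0.188964 + 0.740431] / 0.861179 = 1.079211
d₂ = d₁ − σ√T = 1.079211 − 0.861179 = 0.218033
N(d₁) = 0.859753,  N(d₂) = 0.586298,  e^(−rT) = 0.691000
E₀ = V₀·N(d₁) − D·e^(−rT)·N(d₂)
   = 255.3928·0.859753 − 211.4184·0.691000·0.586298 = 133.922477
B₀ = V₀ − E₀ = 255.3928 − 133.922477 = 121.470323

E0=133.9225 B0=121.4703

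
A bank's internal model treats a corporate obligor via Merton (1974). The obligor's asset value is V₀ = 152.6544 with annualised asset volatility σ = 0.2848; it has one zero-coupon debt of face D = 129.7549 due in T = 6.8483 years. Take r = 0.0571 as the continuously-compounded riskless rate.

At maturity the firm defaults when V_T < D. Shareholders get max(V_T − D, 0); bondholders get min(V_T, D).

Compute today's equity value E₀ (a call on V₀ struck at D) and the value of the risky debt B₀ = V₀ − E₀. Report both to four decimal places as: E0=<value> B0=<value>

E0=75.9042 B0=76.7502

d₁ = [ln(V₀/D) + (r + σ²/2)T] / (σ√T)
   = [ln(152.6544/129.7549) + (0.0571 + 0.5·0.2848²)·6.8483] / (0.2848·√6.8483)
   = [0.162529 + 0.668774] / 0.745300 = 1.115394
d₂ = d₁ − σ√T = 1.115394 − 0.745300 = 0.370093
N(d₁) = 0.867659,  N(d₂) = 0.644344,  e^(−rT) = 0.676355
E₀ = V₀·N(d₁) − D·e^(−rT)·N(d₂)
   = 152.6544·0.867659 − 129.7549·0.676355·0.644344 = 75.904197
B₀ = V₀ − E₀ = 152.6544 − 75.904197 = 76.750203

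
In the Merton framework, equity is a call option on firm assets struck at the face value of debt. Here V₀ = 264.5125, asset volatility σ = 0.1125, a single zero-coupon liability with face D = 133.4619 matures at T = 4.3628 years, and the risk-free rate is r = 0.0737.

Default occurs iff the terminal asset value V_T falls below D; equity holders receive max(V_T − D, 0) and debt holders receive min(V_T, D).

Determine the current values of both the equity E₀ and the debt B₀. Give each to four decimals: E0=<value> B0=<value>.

d₁ = [ln(V₀/D) + (r + σ²/2)T] / (σ√T)
   = [ln(264.5125/133.4619) + (0.0737 + 0.5·0.1125²)·4.3628] / (0.1125·√4.3628)
   = [0.684072 + 0.349147] / 0.234982 = 4.397008
d₂ = d₁ − σ√T = 4.397008 − 0.234982 = 4.162026
N(d₁) = 0.999995,  N(d₂) = 0.999984,  e^(−rT) = 0.725033
E₀ = V₀·N(d₁) − D·e^(−rT)·N(d₂)
   = 264.5125·0.999995 − 133.4619·0.725033·0.999984 = 167.748317
B₀ = V₀ − E₀ = 264.5125 − 167.748317 = 96.764183

E0=167.7483 B0=96.7642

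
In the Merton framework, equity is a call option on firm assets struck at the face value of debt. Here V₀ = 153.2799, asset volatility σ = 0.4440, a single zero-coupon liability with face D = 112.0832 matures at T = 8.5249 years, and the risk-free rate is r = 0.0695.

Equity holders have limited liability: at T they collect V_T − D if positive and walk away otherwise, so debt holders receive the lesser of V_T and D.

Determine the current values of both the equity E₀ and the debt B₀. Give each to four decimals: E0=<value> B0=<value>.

E0=107.3997 B0=45.8802

d₁ = [ln(V₀/D) + (r + σ²/2)T] / (σ√T)
   = [ln(153.2799/112.0832) + (0.0695 + 0.5·0.4440²)·8.5249] / (0.4440·√8.5249)
   = [0.313024 + 1.432763] / 1.296366 = 1.346678
d₂ = d₁ − σ√T = 1.346678 − 1.296366 = 0.050312
N(d₁) = 0.910958,  N(d₂) = 0.520063,  e^(−rT) = 0.552954
E₀ = V₀·N(d₁) − D·e^(−rT)·N(d₂)
   = 153.2799·0.910958 − 112.0832·0.552954·0.520063 = 107.399680
B₀ = V₀ − E₀ = 153.2799 − 107.399680 = 45.880220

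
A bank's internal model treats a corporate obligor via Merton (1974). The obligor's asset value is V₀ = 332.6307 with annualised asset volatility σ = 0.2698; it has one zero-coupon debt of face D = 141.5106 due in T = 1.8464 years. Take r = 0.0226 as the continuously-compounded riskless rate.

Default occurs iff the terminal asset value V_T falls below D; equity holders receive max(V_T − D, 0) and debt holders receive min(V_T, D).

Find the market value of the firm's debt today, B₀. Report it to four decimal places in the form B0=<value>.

B0=135.5448

d₁ = [ln(V₀/D) + (r + σ²/2)T] / (σ√T)
   = [ln(332.6307/141.5106) + (0.0226 + 0.5·0.2698²)·1.8464] / (0.2698·√1.8464)
   = [0.854658 + 0.108930] / 0.366610 = 2.628372
d₂ = d₁ − σ√T = 2.628372 − 0.366610 = 2.261761
N(d₁) = 0.995710,  N(d₂) = 0.988144,  e^(−rT) = 0.959130
E₀ = V₀·N(d₁) − D·e^(−rT)·N(d₂)
   = 332.6307·0.995710 − 141.5106·0.959130·0.988144 = 197.085929
B₀ = V₀ − E₀ = 332.6307 − 197.085929 = 135.544771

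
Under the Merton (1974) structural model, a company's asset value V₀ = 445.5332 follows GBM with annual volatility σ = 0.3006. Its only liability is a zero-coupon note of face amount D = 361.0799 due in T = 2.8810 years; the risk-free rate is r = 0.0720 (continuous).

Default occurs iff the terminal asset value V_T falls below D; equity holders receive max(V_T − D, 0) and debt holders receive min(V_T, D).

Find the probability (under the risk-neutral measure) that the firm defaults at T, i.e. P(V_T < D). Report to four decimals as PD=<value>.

d₁ = [ln(V₀/D) + (r + σ²/2)T] / (σ√T)
   = [ln(445.5332/361.0799) + (0.0720 + 0.5·0.3006²)·2.8810] / (0.3006·√2.8810)
   = [0.210173 + 0.337596] / 0.510224 = 1.073585
d₂ = d₁ − σ√T = 1.073585 − 0.510224 = 0.563362
risk-neutral PD = N(−d₂) = N(-0.563362) = 0.286594

PD=0.2866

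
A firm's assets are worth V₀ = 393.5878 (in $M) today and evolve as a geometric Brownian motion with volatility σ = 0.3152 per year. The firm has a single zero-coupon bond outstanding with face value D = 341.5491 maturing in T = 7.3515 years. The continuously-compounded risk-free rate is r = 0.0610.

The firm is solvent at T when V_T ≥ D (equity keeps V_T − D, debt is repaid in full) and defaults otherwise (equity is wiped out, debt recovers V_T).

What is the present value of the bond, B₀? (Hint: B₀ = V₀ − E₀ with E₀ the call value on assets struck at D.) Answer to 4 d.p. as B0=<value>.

B0=183.5852

d₁ = [ln(V₀/D) + (r + σ²/2)T] / (σ√T)
   = [ln(393.5878/341.5491) + (0.0610 + 0.5·0.3152²)·7.3515] / (0.3152·√7.3515)
   = [0.141813 + 0.813631] / 0.854622 = 1.117972
d₂ = d₁ − σ√T = 1.117972 − 0.854622 = 0.263350
N(d₁) = 0.868211,  N(d₂) = 0.603860,  e^(−rT) = 0.638623
E₀ = V₀·N(d₁) − D·e^(−rT)·N(d₂)
   = 393.5878·0.868211 − 341.5491·0.638623·0.603860 = 210.002634
B₀ = V₀ − E₀ = 393.5878 − 210.002634 = 183.585166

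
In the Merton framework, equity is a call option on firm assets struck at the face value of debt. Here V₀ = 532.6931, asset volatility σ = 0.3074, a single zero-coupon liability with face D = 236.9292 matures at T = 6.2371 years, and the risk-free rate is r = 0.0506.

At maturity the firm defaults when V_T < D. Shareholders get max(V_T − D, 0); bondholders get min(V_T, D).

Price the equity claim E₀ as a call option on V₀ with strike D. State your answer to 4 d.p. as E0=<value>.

d₁ = [ln(V₀/D) + (r + σ²/2)T] / (σ√T)
   = [ln(532.6931/236.9292) + (0.0506 + 0.5·0.3074²)·6.2371] / (0.3074·√6.2371)
   = [0.810184 + 0.610284] / 0.767706 = 1.850275
d₂ = d₁ − σ√T = 1.850275 − 0.767706 = 1.082568
N(d₁) = 0.967863,  N(d₂) = 0.860500,  e^(−rT) = 0.729353
E₀ = V₀·N(d₁) − D·e^(−rT)·N(d₂)
   = 532.6931·0.967863 − 236.9292·0.729353·0.860500 = 366.875213

E0=366.8752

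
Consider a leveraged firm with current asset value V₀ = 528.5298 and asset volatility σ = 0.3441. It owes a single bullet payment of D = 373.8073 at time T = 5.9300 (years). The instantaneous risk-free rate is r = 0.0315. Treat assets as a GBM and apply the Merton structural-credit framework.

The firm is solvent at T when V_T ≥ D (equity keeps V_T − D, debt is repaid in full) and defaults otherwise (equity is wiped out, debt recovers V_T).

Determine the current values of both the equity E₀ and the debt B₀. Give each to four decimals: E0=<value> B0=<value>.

d₁ = [ln(V₀/D) + (r + σ²/2)T] / (σ√T)
   = [ln(528.5298/373.8073) + (0.0315 + 0.5·0.3441²)·5.9300] / (0.3441·√5.9300)
   = [0.346359 + 0.537865] / 0.837938 = 1.055238
d₂ = d₁ − σ√T = 1.055238 − 0.837938 = 0.217299
N(d₁) = 0.854342,  N(d₂) = 0.586012,  e^(−rT) = 0.829614
E₀ = V₀·N(d₁) − D·e^(−rT)·N(d₂)
   = 528.5298·0.854342 − 373.8073·0.829614·0.586012 = 269.813368
B₀ = V₀ − E₀ = 528.5298 − 269.813368 = 258.716432

E0=269.8134 B0=258.7164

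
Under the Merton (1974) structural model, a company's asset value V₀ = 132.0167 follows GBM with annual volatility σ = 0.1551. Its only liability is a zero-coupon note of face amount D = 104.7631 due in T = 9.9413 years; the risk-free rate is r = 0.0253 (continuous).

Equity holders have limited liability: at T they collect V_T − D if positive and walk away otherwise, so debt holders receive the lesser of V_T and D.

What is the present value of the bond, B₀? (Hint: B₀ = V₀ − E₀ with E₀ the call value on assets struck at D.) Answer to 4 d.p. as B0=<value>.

B0=77.2172

d₁ = [ln(V₀/D) + (r + σ²/2)T] / (σ√T)
   = [ln(132.0167/104.7631) + (0.0253 + 0.5·0.1551²)·9.9413] / (0.1551·√9.9413)
   = [0.231227 + 0.371089] / 0.489028 = 1.231660
d₂ = d₁ − σ√T = 1.231660 − 0.489028 = 0.742632
N(d₁) = 0.890962,  N(d₂) = 0.771148,  e^(−rT) = 0.777622
E₀ = V₀·N(d₁) − D·e^(−rT)·N(d₂)
   = 132.0167·0.890962 − 104.7631·0.777622·0.771148 = 54.799463
B₀ = V₀ − E₀ = 132.0167 − 54.799463 = 77.217237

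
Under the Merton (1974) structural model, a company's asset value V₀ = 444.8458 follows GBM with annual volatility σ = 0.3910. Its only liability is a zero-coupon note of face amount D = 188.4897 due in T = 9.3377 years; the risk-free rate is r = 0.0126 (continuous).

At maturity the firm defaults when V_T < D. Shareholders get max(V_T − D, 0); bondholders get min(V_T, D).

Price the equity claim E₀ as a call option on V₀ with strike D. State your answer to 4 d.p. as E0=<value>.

E0=311.5243

d₁ = [ln(V₀/D) + (r + σ²/2)T] / (σ√T)
   = [ln(444.8458/188.4897) + (0.0126 + 0.5·0.3910²)·9.3377] / (0.3910·√9.3377)
   = [0.858684 + 0.831433] / 1.194804 = 1.414556
d₂ = d₁ − σ√T = 1.414556 − 1.194804 = 0.219752
N(d₁) = 0.921401,  N(d₂) = 0.586968,  e^(−rT) = 0.889003
E₀ = V₀·N(d₁) − D·e^(−rT)·N(d₂)
   = 444.8458·0.921401 − 188.4897·0.889003·0.586968 = 311.524274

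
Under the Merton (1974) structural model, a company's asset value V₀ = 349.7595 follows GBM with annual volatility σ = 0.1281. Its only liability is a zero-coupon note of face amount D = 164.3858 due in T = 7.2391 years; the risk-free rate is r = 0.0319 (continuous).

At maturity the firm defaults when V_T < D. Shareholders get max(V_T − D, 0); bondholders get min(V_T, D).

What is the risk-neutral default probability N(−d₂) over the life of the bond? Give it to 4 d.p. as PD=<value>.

d₁ = [ln(V₀/D) + (r + σ²/2)T] / (σ√T)
   = [ln(349.7595/164.3858) + (0.0319 + 0.5·0.1281²)·7.2391] / (0.1281·√7.2391)
   = [0.755030 + 0.290323] / 0.344660 = 3.032992
d₂ = d₁ − σ√T = 3.032992 − 0.344660 = 2.688332
risk-neutral PD = N(−d₂) = N(-2.688332) = 0.003591

PD=0.0036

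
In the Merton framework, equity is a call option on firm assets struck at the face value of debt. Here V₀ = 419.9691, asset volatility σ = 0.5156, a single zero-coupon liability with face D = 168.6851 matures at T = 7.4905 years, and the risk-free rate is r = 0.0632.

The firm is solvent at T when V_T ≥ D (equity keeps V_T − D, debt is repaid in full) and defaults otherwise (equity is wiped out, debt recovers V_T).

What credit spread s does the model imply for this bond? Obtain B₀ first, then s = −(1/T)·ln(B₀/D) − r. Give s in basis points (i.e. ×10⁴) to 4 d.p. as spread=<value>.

d₁ = [ln(V₀/D) + (r + σ²/2)T] / (σ√T)
   = [ln(419.9691/168.6851) + (0.0632 + 0.5·0.5156²)·7.4905] / (0.5156·√7.4905)
   = [0.912147 + 1.469049] / 1.411134 = 1.687435
d₂ = d₁ − σ√T = 1.687435 − 1.411134 = 0.276301
N(d₁) = 0.954240,  N(d₂) = 0.608841,  e^(−rT) = 0.622881
E₀ = V₀·N(d₁) − D·e^(−rT)·N(d₂)
   = 419.9691·0.954240 − 168.6851·0.622881·0.608841 = 336.779929
B₀ = V₀ − E₀ = 419.9691 − 336.779929 = 83.189171
spread = −(1/T)·ln(B₀/D) − r = −(1/7.4905)·ln(83.189171/168.6851) − 0.0632 = 0.03117507
in basis points: 0.03117507 × 10⁴ = 311.7507 bp

spread=311.7507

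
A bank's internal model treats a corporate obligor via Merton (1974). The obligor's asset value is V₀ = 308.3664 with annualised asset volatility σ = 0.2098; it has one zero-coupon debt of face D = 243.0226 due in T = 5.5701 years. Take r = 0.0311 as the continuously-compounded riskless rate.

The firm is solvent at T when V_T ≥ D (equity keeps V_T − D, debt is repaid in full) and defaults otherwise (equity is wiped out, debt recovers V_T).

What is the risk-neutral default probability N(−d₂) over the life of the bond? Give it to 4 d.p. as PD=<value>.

d₁ = [ln(V₀/D) + (r + σ²/2)T] / (σ√T)
   = [ln(308.3664/243.0226) + (0.0311 + 0.5·0.2098²)·5.5701] / (0.2098·√5.5701)
   = [0.238134 + 0.295817] / 0.495150 = 1.078362
d₂ = d₁ − σ√T = 1.078362 − 0.495150 = 0.583212
risk-neutral PD = N(−d₂) = N(-0.583212) = 0.279875

PD=0.2799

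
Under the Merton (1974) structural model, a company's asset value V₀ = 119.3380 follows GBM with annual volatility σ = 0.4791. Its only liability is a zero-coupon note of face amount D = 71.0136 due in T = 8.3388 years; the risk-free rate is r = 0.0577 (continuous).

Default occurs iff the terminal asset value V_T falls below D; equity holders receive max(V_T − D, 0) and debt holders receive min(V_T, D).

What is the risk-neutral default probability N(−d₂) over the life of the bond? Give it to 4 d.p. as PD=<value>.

d₁ = [ln(V₀/D) + (r + σ²/2)T] / (σ√T)
   = [ln(119.3380/71.0136) + (0.0577 + 0.5·0.4791²)·8.3388] / (0.4791·√8.3388)
   = [0.519088 + 1.438180] / 1.383496 = 1.414726
d₂ = d₁ − σ√T = 1.414726 − 1.383496 = 0.031230
risk-neutral PD = N(−d₂) = N(-0.031230) = 0.487543

PD=0.4875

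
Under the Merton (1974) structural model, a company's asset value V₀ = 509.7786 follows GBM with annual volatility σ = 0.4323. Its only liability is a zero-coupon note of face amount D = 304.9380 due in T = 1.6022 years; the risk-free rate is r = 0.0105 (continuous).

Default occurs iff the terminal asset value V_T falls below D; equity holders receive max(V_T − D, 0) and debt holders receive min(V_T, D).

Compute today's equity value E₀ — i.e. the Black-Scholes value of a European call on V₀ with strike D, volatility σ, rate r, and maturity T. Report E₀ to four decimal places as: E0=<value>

d₁ = [ln(V₀/D) + (r + σ²/2)T] / (σ√T)
   = [ln(509.7786/304.9380) + (0.0105 + 0.5·0.4323²)·1.6022] / (0.4323·√1.6022)
   = [0.513868 + 0.166535] / 0.547197 = 1.243434
d₂ = d₁ − σ√T = 1.243434 − 0.547197 = 0.696237
N(d₁) = 0.893146,  N(d₂) = 0.756860,  e^(−rT) = 0.983318
E₀ = V₀·N(d₁) − D·e^(−rT)·N(d₂)
   = 509.7786·0.893146 − 304.9380·0.983318·0.756860 = 228.361623

E0=228.3616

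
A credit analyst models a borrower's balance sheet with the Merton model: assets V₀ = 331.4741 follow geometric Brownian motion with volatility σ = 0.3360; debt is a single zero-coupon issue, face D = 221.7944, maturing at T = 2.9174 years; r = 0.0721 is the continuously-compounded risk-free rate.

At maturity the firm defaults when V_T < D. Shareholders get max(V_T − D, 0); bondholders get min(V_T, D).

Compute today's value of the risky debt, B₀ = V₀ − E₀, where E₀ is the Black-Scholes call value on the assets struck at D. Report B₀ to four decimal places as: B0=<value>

B0=169.7279

d₁ = [ln(V₀/D) + (r + σ²/2)T] / (σ√T)
   = [ln(331.4741/221.7944) + (0.0721 + 0.5·0.3360²)·2.9174] / (0.3360·√2.9174)
   = [0.401799 + 0.375026] / 0.573901 = 1.353586
d₂ = d₁ − σ√T = 1.353586 − 0.573901 = 0.779684
N(d₁) = 0.912066,  N(d₂) = 0.782212,  e^(−rT) = 0.810305
E₀ = V₀·N(d₁) − D·e^(−rT)·N(d₂)
   = 331.4741·0.912066 − 221.7944·0.810305·0.782212 = 161.746210
B₀ = V₀ − E₀ = 331.4741 − 161.746210 = 169.727890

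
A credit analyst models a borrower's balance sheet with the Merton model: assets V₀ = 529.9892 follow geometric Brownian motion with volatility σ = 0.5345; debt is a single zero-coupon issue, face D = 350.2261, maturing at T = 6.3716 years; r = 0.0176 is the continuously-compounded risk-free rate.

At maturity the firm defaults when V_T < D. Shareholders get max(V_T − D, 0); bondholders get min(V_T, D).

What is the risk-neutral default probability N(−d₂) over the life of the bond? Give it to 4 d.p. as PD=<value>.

PD=0.6120

d₁ = [ln(V₀/D) + (r + σ²/2)T] / (σ√T)
   = [ln(529.9892/350.2261) + (0.0176 + 0.5·0.5345²)·6.3716] / (0.5345·√6.3716)
   = [0.414278 + 1.022292] / 1.349186 = 1.064767
d₂ = d₁ − σ√T = 1.064767 − 1.349186 = -0.284419
risk-neutral PD = N(−d₂) = N(0.284419) = 0.611955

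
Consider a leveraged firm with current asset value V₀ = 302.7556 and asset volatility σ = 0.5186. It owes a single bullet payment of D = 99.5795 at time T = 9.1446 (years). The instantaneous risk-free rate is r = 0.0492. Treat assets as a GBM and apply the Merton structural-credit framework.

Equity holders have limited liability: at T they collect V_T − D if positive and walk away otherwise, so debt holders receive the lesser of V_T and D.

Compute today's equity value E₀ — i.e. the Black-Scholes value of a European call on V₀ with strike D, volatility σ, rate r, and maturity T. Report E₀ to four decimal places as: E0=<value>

E0=254.3162

d₁ = [ln(V₀/D) + (r + σ²/2)T] / (σ√T)
   = [ln(302.7556/99.5795) + (0.0492 + 0.5·0.5186²)·9.1446] / (0.5186·√9.1446)
   = [1.111970 + 1.679616] / 1.568248 = 1.780066
d₂ = d₁ − σ√T = 1.780066 − 1.568248 = 0.211817
N(d₁) = 0.962467,  N(d₂) = 0.583875,  e^(−rT) = 0.637683
E₀ = V₀·N(d₁) − D·e^(−rT)·N(d₂)
   = 302.7556·0.962467 − 99.5795·0.637683·0.583875 = 254.316241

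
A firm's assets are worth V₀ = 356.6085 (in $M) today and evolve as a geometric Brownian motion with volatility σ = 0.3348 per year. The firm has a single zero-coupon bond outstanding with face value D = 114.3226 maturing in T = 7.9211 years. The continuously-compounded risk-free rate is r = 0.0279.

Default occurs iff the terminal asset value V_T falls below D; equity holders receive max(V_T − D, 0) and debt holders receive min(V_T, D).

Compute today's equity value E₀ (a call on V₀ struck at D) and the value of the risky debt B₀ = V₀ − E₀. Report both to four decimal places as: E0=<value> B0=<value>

E0=270.2142 B0=86.3943

d₁ = [ln(V₀/D) + (r + σ²/2)T] / (σ√T)
   = [ln(356.6085/114.3226) + (0.0279 + 0.5·0.3348²)·7.9211] / (0.3348·√7.9211)
   = [1.137614 + 0.664941] / 0.942276 = 1.912980
d₂ = d₁ − σ√T = 1.912980 − 0.942276 = 0.970704
N(d₁) = 0.972125,  N(d₂) = 0.834152,  e^(−rT) = 0.801718
E₀ = V₀·N(d₁) − D·e^(−rT)·N(d₂)
   = 356.6085·0.972125 − 114.3226·0.801718·0.834152 = 270.214171
B₀ = V₀ − E₀ = 356.6085 − 270.214171 = 86.394329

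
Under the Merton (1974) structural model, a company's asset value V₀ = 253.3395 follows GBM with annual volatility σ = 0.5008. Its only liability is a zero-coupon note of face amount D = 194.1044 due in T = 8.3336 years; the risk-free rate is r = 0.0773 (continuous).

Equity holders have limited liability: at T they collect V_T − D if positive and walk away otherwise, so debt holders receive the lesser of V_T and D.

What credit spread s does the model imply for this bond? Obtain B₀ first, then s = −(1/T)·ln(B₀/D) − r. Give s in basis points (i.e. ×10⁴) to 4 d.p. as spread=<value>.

d₁ = [ln(V₀/D) + (r + σ²/2)T] / (σ√T)
   = [ln(253.3395/194.1044) + (0.0773 + 0.5·0.5008²)·8.3336] / (0.5008·√8.3336)
   = [0.266334 + 1.689223] / 1.445708 = 1.352664
d₂ = d₁ − σ√T = 1.352664 − 1.445708 = -0.093044
N(d₁) = 0.911919,  N(d₂) = 0.462934,  e^(−rT) = 0.525089
E₀ = V₀·N(d₁) − D·e^(−rT)·N(d₂)
   = 253.3395·0.911919 − 194.1044·0.525089·0.462934 = 183.841745
B₀ = V₀ − E₀ = 253.3395 − 183.841745 = 69.497755
spread = −(1/T)·ln(B₀/D) − r = −(1/8.3336)·ln(69.497755/194.1044) − 0.0773 = 0.04594826
in basis points: 0.04594826 × 10⁴ = 459.4826 bp

spread=459.4826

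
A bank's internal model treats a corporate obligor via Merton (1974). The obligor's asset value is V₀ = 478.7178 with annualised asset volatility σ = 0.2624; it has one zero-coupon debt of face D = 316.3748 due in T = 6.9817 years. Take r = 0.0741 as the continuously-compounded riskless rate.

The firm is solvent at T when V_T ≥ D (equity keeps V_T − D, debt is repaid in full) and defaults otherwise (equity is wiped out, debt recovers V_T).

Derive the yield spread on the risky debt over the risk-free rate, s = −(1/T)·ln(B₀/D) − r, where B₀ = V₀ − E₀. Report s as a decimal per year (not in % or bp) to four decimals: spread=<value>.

spread=0.0064

d₁ = [ln(V₀/D) + (r + σ²/2)T] / (σ√T)
   = [ln(478.7178/316.3748) + (0.0741 + 0.5·0.2624²)·6.9817] / (0.2624·√6.9817)
   = [0.414184 + 0.757702] / 0.693337 = 1.690211
d₂ = d₁ − σ√T = 1.690211 − 0.693337 = 0.996874
N(d₁) = 0.954506,  N(d₂) = 0.840587,  e^(−rT) = 0.596102
E₀ = V₀·N(d₁) − D·e^(−rT)·N(d₂)
   = 478.7178·0.954506 − 316.3748·0.596102·0.840587 = 298.411469
B₀ = V₀ − E₀ = 478.7178 − 298.411469 = 180.306331
spread = −(1/T)·ln(B₀/D) − r = −(1/6.9817)·ln(180.306331/316.3748) − 0.0741 = 0.00643488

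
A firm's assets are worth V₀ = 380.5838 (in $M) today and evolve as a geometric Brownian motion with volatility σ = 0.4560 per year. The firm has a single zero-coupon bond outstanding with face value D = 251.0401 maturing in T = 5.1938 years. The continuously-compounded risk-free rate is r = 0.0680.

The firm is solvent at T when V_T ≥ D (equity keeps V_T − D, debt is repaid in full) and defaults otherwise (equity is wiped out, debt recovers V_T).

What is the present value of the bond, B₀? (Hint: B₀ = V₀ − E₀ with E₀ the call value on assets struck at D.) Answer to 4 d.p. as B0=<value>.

B0=143.0964

d₁ = [ln(V₀/D) + (r + σ²/2)T] / (σ√T)
   = [ln(380.5838/251.0401) + (0.0680 + 0.5·0.4560²)·5.1938] / (0.4560·√5.1938)
   = [0.416094 + 0.893167] / 1.039220 = 1.259850
d₂ = d₁ − σ√T = 1.259850 − 1.039220 = 0.220630
N(d₁) = 0.896138,  N(d₂) = 0.587310,  e^(−rT) = 0.702452
E₀ = V₀·N(d₁) − D·e^(−rT)·N(d₂)
   = 380.5838·0.896138 − 251.0401·0.702452·0.587310 = 237.487393
B₀ = V₀ − E₀ = 380.5838 − 237.487393 = 143.096407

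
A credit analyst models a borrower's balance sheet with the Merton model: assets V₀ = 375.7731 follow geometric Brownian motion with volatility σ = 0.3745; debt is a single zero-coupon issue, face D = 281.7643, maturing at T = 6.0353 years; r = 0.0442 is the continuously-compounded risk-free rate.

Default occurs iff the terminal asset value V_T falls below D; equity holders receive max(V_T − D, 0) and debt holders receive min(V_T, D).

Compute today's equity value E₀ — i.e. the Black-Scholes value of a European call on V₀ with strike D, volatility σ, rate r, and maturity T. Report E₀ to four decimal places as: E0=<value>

d₁ = [ln(V₀/D) + (r + σ²/2)T] / (σ√T)
   = [ln(375.7731/281.7643) + (0.0442 + 0.5·0.3745²)·6.0353] / (0.3745·√6.0353)
   = [0.287915 + 0.689986] / 0.920028 = 1.062903
d₂ = d₁ − σ√T = 1.062903 − 0.920028 = 0.142875
N(d₁) = 0.856087,  N(d₂) = 0.556805,  e^(−rT) = 0.765857
E₀ = V₀·N(d₁) − D·e^(−rT)·N(d₂)
   = 375.7731·0.856087 − 281.7643·0.765857·0.556805 = 201.540852

E0=201.5409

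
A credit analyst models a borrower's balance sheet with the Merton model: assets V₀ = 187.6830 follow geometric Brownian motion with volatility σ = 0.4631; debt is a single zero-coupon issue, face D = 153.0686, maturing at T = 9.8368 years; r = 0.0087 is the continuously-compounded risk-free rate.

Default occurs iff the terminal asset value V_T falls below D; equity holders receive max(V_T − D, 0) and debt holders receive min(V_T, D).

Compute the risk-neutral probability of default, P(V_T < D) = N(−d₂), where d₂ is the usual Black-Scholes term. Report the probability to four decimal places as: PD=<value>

d₁ = [ln(V₀/D) + (r + σ²/2)T] / (σ√T)
   = [ln(187.6830/153.0686) + (0.0087 + 0.5·0.4631²)·9.8368] / (0.4631·√9.8368)
   = [0.203868 + 1.140388] / 1.452452 = 0.925508
d₂ = d₁ − σ√T = 0.925508 − 1.452452 = -0.526943
risk-neutral PD = N(−d₂) = N(0.526943) = 0.700884

PD=0.7009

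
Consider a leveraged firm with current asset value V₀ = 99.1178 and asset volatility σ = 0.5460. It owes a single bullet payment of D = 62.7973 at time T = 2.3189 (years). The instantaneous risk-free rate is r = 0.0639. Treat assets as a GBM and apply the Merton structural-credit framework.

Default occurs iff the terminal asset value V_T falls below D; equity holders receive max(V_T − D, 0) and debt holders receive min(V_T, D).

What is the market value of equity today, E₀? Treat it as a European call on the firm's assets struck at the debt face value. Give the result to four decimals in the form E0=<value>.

d₁ = [ln(V₀/D) + (r + σ²/2)T] / (σ√T)
   = [ln(99.1178/62.7973) + (0.0639 + 0.5·0.5460²)·2.3189] / (0.5460·√2.3189)
   = [0.456397 + 0.493828] / 0.831445 = 1.142860
d₂ = d₁ − σ√T = 1.142860 − 0.831445 = 0.311414
N(d₁) = 0.873452,  N(d₂) = 0.622257,  e^(−rT) = 0.862278
E₀ = V₀·N(d₁) − D·e^(−rT)·N(d₂)
   = 99.1178·0.873452 − 62.7973·0.862278·0.622257 = 52.880166

E0=52.8802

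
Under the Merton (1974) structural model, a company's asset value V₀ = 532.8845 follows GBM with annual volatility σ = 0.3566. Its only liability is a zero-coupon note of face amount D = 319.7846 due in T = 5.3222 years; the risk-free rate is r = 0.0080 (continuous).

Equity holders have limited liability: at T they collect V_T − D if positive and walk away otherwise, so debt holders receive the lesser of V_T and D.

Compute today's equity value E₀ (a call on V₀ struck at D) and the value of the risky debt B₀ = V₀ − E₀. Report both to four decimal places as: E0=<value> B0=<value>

d₁ = [ln(V₀/D) + (r + σ²/2)T] / (σ√T)
   = [ln(532.8845/319.7846) + (0.0080 + 0.5·0.3566²)·5.3222] / (0.3566·√5.3222)
   = [0.510657 + 0.380973] / 0.822672 = 1.083821
d₂ = d₁ − σ√T = 1.083821 − 0.822672 = 0.261149
N(d₁) = 0.860778,  N(d₂) = 0.603011,  e^(−rT) = 0.958316
E₀ = V₀·N(d₁) − D·e^(−rT)·N(d₂)
   = 532.8845·0.860778 − 319.7846·0.958316·0.603011 = 273.899624
B₀ = V₀ − E₀ = 532.8845 − 273.899624 = 258.984876

E0=273.8996 B0=258.9849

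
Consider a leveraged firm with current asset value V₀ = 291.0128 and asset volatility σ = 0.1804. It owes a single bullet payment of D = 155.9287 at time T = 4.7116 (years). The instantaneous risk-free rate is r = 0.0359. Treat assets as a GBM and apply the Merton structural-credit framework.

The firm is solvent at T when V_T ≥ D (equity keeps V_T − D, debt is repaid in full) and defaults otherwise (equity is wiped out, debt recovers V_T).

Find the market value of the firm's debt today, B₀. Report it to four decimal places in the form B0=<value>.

B0=131.0652

d₁ = [ln(V₀/D) + (r + σ²/2)T] / (σ√T)
   = [ln(291.0128/155.9287) + (0.0359 + 0.5·0.1804²)·4.7116] / (0.1804·√4.7116)
   = [0.623968 + 0.245814] / 0.391580 = 2.221211
d₂ = d₁ − σ√T = 2.221211 − 0.391580 = 1.829631
N(d₁) = 0.986832,  N(d₂) = 0.966347,  e^(−rT) = 0.844385
E₀ = V₀·N(d₁) − D·e^(−rT)·N(d₂)
   = 291.0128·0.986832 − 155.9287·0.844385·0.966347 = 159.947582
B₀ = V₀ − E₀ = 291.0128 − 159.947582 = 131.065218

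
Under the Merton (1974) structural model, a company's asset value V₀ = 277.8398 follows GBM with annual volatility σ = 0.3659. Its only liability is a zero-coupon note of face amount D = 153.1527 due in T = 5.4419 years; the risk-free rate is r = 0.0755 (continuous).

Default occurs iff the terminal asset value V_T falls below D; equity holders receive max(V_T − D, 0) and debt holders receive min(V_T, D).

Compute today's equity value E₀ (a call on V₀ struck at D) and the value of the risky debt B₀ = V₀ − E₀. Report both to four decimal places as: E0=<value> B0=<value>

E0=184.1864 B0=93.6534

d₁ = [ln(V₀/D) + (r + σ²/2)T] / (σ√T)
   = [ln(277.8398/153.1527) + (0.0755 + 0.5·0.3659²)·5.4419] / (0.3659·√5.4419)
   = [0.595609 + 0.775152] / 0.853567 = 1.605921
d₂ = d₁ − σ√T = 1.605921 − 0.853567 = 0.752354
N(d₁) = 0.945854,  N(d₂) = 0.774081,  e^(−rT) = 0.663077
E₀ = V₀·N(d₁) − D·e^(−rT)·N(d₂)
   = 277.8398·0.945854 − 153.1527·0.663077·0.774081 = 184.186448
B₀ = V₀ − E₀ = 277.8398 − 184.186448 = 93.653352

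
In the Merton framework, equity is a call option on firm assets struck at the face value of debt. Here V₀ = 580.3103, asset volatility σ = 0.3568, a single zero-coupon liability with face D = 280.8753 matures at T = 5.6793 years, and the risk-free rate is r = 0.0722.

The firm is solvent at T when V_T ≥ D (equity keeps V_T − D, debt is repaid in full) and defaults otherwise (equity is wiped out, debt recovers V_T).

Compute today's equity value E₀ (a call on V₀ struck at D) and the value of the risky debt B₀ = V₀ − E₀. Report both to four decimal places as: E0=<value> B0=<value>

E0=404.9942 B0=175.3161

d₁ = [ln(V₀/D) + (r + σ²/2)T] / (σ√T)
   = [ln(580.3103/280.8753) + (0.0722 + 0.5·0.3568²)·5.6793] / (0.3568·√5.6793)
   = [0.725652 + 0.771551] / 0.850300 = 1.760793
d₂ = d₁ − σ√T = 1.760793 − 0.850300 = 0.910493
N(d₁) = 0.960863,  N(d₂) = 0.818719,  e^(−rT) = 0.663620
E₀ = V₀·N(d₁) − D·e^(−rT)·N(d₂)
   = 580.3103·0.960863 − 280.8753·0.663620·0.818719 = 404.994207
B₀ = V₀ − E₀ = 580.3103 − 404.994207 = 175.316093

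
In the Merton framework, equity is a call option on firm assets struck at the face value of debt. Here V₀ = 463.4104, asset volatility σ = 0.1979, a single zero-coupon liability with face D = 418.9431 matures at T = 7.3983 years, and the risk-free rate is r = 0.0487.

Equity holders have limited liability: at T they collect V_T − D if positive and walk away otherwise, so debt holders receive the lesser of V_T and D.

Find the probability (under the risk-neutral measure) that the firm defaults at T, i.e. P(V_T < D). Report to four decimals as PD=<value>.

PD=0.2784

d₁ = [ln(V₀/D) + (r + σ²/2)T] / (σ√T)
   = [ln(463.4104/418.9431) + (0.0487 + 0.5·0.1979²)·7.3983] / (0.1979·√7.3983)
   = [0.100878 + 0.505172] / 0.538284 = 1.125892
d₂ = d₁ − σ√T = 1.125892 − 0.538284 = 0.587608
risk-neutral PD = N(−d₂) = N(-0.587608) = 0.278398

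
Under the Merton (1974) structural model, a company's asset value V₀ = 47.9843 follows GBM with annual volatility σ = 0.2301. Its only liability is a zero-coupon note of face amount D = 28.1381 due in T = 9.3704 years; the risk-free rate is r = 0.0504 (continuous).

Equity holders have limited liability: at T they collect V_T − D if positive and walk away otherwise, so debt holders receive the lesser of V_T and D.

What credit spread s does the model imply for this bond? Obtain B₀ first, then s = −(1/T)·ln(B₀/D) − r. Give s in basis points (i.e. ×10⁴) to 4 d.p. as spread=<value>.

d₁ = [ln(V₀/D) + (r + σ²/2)T] / (σ√T)
   = [ln(47.9843/28.1381) + (0.0504 + 0.5·0.2301²)·9.3704] / (0.2301·√9.3704)
   = [0.533749 + 0.720331] / 0.704362 = 1.780449
d₂ = d₁ − σ√T = 1.780449 − 0.704362 = 1.076088
N(d₁) = 0.962499,  N(d₂) = 0.859056,  e^(−rT) = 0.623586
E₀ = V₀·N(d₁) − D·e^(−rT)·N(d₂)
   = 47.9843·0.962499 − 28.1381·0.623586·0.859056 = 31.111376
B₀ = V₀ − E₀ = 47.9843 − 31.111376 = 16.872924
spread = −(1/T)·ln(B₀/D) − r = −(1/9.3704)·ln(16.872924/28.1381) − 0.0504 = 0.00417764
in basis points: 0.00417764 × 10⁴ = 41.7764 bp

spread=41.7764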